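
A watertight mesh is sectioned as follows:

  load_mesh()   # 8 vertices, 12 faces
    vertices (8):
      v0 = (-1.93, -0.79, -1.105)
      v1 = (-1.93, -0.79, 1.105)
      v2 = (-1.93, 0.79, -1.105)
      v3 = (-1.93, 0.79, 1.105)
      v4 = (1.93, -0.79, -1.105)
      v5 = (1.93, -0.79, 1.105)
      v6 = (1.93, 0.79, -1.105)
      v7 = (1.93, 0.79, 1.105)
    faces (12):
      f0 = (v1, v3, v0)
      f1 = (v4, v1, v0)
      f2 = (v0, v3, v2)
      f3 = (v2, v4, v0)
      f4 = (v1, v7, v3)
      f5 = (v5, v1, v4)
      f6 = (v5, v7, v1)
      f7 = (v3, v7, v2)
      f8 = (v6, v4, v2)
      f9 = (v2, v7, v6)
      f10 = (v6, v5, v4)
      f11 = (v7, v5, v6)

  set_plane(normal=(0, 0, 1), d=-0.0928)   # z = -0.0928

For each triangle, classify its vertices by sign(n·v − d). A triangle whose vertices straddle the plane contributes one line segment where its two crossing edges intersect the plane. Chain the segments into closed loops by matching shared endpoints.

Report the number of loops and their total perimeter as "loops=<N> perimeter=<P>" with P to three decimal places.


loops=1 perimeter=10.880

Straddling triangles (8 of 12):
  (v1,v3,v0) [++-] → (-1.93, -0.0663457, -0.0928)–(-1.93, -0.79, -0.0928)  len=0.7237
  (v4,v1,v0) [-+-] → (0.162085, -0.79, -0.0928)–(-1.93, -0.79, -0.0928)  len=2.0921
  (v0,v3,v2) [-+-] → (-1.93, -0.0663457, -0.0928)–(-1.93, 0.79, -0.0928)  len=0.8563
  (v5,v1,v4) [++-] → (0.162085, -0.79, -0.0928)–(1.93, -0.79, -0.0928)  len=1.7679
  (v3,v7,v2) [++-] → (-0.162085, 0.79, -0.0928)–(-1.93, 0.79, -0.0928)  len=1.7679
  (v2,v7,v6) [-+-] → (-0.162085, 0.79, -0.0928)–(1.93, 0.79, -0.0928)  len=2.0921
  (v6,v5,v4) [-+-] → (1.93, 0.0663457, -0.0928)–(1.93, -0.79, -0.0928)  len=0.8563
  (v7,v5,v6) [++-] → (1.93, 0.0663457, -0.0928)–(1.93, 0.79, -0.0928)  len=0.7237

Chained into 1 loop(s):
  loop 1: 8 segments, perimeter = 10.8800
Total perimeter = 10.880


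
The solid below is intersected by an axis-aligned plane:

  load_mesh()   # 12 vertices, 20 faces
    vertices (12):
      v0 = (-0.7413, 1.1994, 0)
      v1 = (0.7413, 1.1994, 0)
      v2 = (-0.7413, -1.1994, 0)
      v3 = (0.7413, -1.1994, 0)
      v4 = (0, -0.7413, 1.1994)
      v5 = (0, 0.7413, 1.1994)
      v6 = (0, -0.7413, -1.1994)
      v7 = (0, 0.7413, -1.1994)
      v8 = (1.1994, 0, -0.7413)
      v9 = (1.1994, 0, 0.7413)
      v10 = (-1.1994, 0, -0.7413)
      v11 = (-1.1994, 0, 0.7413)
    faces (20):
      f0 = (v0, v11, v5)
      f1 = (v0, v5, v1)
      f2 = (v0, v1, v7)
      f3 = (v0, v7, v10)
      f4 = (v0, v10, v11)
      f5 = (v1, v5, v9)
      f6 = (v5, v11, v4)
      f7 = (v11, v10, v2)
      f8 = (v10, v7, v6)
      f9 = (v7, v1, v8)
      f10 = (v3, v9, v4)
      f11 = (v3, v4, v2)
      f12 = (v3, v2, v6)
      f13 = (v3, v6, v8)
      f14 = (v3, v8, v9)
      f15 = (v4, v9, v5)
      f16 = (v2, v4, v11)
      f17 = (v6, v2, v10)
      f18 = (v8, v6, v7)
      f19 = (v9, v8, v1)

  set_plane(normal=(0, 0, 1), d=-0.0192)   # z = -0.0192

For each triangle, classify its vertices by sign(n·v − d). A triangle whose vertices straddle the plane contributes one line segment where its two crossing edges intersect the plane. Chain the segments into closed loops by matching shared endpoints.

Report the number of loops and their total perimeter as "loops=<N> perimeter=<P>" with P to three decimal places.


Straddling triangles (10 of 20):
  (v0,v1,v7) [++-] → (0.729433, 1.19207, -0.0192)–(-0.729433, 1.19207, -0.0192)  len=1.4589
  (v0,v7,v10) [+--] → (-0.729433, 1.19207, -0.0192)–(-0.753165, 1.16834, -0.0192)  len=0.0336
  (v0,v10,v11) [+-+] → (-0.753165, 1.16834, -0.0192)–(-1.1994, 0, -0.0192)  len=1.2507
  (v11,v10,v2) [+-+] → (-1.1994, 0, -0.0192)–(-0.753165, -1.16834, -0.0192)  len=1.2507
  (v7,v1,v8) [-+-] → (0.729433, 1.19207, -0.0192)–(0.753165, 1.16834, -0.0192)  len=0.0336
  (v3,v2,v6) [++-] → (-0.729433, -1.19207, -0.0192)–(0.729433, -1.19207, -0.0192)  len=1.4589
  (v3,v6,v8) [+--] → (0.729433, -1.19207, -0.0192)–(0.753165, -1.16834, -0.0192)  len=0.0336
  (v3,v8,v9) [+-+] → (0.753165, -1.16834, -0.0192)–(1.1994, 0, -0.0192)  len=1.2507
  (v6,v2,v10) [-+-] → (-0.729433, -1.19207, -0.0192)–(-0.753165, -1.16834, -0.0192)  len=0.0336
  (v9,v8,v1) [+-+] → (1.1994, 0, -0.0192)–(0.753165, 1.16834, -0.0192)  len=1.2507

Chained into 1 loop(s):
  loop 1: 10 segments, perimeter = 8.0546
Total perimeter = 8.055

loops=1 perimeter=8.055


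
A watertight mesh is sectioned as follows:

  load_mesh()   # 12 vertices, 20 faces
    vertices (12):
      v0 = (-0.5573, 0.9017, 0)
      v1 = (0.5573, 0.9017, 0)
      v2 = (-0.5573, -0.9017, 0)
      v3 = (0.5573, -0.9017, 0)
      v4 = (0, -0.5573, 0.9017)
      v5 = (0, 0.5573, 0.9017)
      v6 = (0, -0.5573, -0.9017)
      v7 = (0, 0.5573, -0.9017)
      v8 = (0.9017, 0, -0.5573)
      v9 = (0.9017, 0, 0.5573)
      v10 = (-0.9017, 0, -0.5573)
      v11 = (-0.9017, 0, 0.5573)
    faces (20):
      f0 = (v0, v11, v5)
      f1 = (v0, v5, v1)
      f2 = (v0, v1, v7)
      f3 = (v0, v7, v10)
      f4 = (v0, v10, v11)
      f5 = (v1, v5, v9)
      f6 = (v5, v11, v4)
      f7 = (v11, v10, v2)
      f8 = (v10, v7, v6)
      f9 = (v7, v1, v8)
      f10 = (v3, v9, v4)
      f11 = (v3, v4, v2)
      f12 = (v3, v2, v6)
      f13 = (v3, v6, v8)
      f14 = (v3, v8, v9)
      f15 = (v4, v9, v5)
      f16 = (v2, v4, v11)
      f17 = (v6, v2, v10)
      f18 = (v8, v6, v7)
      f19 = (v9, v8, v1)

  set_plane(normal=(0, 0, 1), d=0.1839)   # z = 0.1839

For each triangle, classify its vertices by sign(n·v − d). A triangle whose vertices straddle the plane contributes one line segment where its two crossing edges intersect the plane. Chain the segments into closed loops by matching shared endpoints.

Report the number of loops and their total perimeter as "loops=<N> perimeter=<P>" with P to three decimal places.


loops=1 perimeter=5.647

Straddling triangles (10 of 20):
  (v0,v11,v5) [-++] → (-0.670946, 0.604154, 0.1839)–(-0.44364, 0.83146, 0.1839)  len=0.3215
  (v0,v5,v1) [-+-] → (-0.44364, 0.83146, 0.1839)–(0.44364, 0.83146, 0.1839)  len=0.8873
  (v0,v10,v11) [--+] → (-0.9017, 0, 0.1839)–(-0.670946, 0.604154, 0.1839)  len=0.6467
  (v1,v5,v9) [-++] → (0.44364, 0.83146, 0.1839)–(0.670946, 0.604154, 0.1839)  len=0.3215
  (v11,v10,v2) [+--] → (-0.9017, 0, 0.1839)–(-0.670946, -0.604154, 0.1839)  len=0.6467
  (v3,v9,v4) [-++] → (0.670946, -0.604154, 0.1839)–(0.44364, -0.83146, 0.1839)  len=0.3215
  (v3,v4,v2) [-+-] → (0.44364, -0.83146, 0.1839)–(-0.44364, -0.83146, 0.1839)  len=0.8873
  (v3,v8,v9) [--+] → (0.9017, 0, 0.1839)–(0.670946, -0.604154, 0.1839)  len=0.6467
  (v2,v4,v11) [-++] → (-0.44364, -0.83146, 0.1839)–(-0.670946, -0.604154, 0.1839)  len=0.3215
  (v9,v8,v1) [+--] → (0.9017, 0, 0.1839)–(0.670946, 0.604154, 0.1839)  len=0.6467

Chained into 1 loop(s):
  loop 1: 10 segments, perimeter = 5.6473
Total perimeter = 5.647


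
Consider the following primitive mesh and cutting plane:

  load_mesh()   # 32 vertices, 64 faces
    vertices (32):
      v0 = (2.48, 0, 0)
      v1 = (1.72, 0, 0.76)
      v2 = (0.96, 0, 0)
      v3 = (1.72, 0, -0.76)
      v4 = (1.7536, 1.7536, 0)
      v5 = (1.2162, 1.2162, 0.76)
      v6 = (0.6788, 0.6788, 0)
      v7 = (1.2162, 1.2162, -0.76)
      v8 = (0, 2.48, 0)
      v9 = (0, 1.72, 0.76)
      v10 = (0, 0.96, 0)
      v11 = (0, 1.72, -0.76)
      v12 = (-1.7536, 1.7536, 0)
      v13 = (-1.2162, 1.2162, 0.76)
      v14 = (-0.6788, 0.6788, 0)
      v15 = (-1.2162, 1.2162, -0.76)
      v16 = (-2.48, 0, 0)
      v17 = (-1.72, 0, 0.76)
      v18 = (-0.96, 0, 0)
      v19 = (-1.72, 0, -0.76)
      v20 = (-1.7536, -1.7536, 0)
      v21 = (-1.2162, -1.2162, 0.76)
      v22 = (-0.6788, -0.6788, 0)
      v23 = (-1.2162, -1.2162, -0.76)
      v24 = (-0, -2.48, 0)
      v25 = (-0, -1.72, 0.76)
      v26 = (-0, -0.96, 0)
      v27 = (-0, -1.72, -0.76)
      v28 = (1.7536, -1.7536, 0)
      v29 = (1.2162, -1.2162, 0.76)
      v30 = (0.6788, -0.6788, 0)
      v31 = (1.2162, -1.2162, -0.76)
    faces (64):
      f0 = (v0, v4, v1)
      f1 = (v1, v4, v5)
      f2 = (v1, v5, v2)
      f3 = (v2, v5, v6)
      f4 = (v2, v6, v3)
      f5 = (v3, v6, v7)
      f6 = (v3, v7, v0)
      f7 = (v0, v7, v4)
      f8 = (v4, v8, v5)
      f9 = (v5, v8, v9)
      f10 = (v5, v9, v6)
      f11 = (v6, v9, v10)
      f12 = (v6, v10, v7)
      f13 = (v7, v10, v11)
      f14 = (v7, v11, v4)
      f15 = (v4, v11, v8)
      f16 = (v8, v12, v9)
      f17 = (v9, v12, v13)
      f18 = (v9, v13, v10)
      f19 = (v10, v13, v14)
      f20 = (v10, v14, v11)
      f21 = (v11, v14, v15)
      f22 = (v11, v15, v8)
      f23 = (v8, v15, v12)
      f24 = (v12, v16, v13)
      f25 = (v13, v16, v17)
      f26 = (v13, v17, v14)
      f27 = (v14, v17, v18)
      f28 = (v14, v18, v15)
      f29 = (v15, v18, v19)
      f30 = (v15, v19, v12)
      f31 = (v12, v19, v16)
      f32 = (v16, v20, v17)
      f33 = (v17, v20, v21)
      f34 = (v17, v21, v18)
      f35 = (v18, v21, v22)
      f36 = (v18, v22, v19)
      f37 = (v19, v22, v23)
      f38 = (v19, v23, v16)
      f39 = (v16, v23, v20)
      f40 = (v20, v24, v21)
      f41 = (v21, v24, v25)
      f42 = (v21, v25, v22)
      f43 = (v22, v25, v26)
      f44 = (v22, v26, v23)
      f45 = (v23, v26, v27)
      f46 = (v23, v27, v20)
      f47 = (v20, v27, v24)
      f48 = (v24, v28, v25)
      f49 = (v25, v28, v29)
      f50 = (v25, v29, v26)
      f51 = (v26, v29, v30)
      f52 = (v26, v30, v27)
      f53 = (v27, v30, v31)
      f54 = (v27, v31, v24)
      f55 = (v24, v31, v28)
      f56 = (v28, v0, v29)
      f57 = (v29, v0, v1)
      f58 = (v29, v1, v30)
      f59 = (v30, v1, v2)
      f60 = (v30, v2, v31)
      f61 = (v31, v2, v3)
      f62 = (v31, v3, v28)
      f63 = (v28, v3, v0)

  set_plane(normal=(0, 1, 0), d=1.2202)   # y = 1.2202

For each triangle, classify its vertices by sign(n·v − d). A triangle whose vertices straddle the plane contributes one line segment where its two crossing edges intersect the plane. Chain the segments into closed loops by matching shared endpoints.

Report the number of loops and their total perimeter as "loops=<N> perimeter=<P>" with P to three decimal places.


loops=1 perimeter=9.550

Straddling triangles (18 of 64):
  (v0,v4,v1) [-+-] → (1.97455, 1.2202, 0)–(1.74338, 1.2202, 0.231172)  len=0.3269
  (v1,v4,v5) [-+-] → (1.74338, 1.2202, 0.231172)–(1.2202, 1.2202, 0.754343)  len=0.7399
  (v0,v7,v4) [--+] → (1.2202, 1.2202, -0.754343)–(1.97455, 1.2202, 0)  len=1.0668
  (v4,v8,v5) [++-] → (1.21235, 1.2202, 0.757595)–(1.2202, 1.2202, 0.754343)  len=0.0085
  (v5,v8,v9) [-++] → (1.21235, 1.2202, 0.757595)–(1.20654, 1.2202, 0.76)  len=0.0063
  (v5,v9,v6) [-+-] → (1.20654, 1.2202, 0.76)–(0.32584, 1.2202, 0.395182)  len=0.9533
  (v6,v9,v10) [-+-] → (0.32584, 1.2202, 0.395182)–(0, 1.2202, 0.2602)  len=0.3527
  (v7,v10,v11) [--+] → (0, 1.2202, -0.2602)–(1.20654, 1.2202, -0.76)  len=1.3060
  (v7,v11,v4) [-++] → (1.20654, 1.2202, -0.76)–(1.2202, 1.2202, -0.754343)  len=0.0148
  (v9,v12,v13) [++-] → (-1.2202, 1.2202, 0.754343)–(-1.20654, 1.2202, 0.76)  len=0.0148
  (v9,v13,v10) [+--] → (-1.20654, 1.2202, 0.76)–(0, 1.2202, 0.2602)  len=1.3060
  (v10,v14,v11) [--+] → (-0.32584, 1.2202, -0.395182)–(0, 1.2202, -0.2602)  len=0.3527
  (v11,v14,v15) [+--] → (-0.32584, 1.2202, -0.395182)–(-1.20654, 1.2202, -0.76)  len=0.9533
  (v11,v15,v8) [+-+] → (-1.20654, 1.2202, -0.76)–(-1.21235, 1.2202, -0.757595)  len=0.0063
  (v8,v15,v12) [+-+] → (-1.21235, 1.2202, -0.757595)–(-1.2202, 1.2202, -0.754343)  len=0.0085
  (v12,v16,v13) [+--] → (-1.97455, 1.2202, 0)–(-1.2202, 1.2202, 0.754343)  len=1.0668
  (v15,v19,v12) [--+] → (-1.74338, 1.2202, -0.231172)–(-1.2202, 1.2202, -0.754343)  len=0.7399
  (v12,v19,v16) [+--] → (-1.74338, 1.2202, -0.231172)–(-1.97455, 1.2202, 0)  len=0.3269

Chained into 1 loop(s):
  loop 1: 18 segments, perimeter = 9.5502
Total perimeter = 9.550


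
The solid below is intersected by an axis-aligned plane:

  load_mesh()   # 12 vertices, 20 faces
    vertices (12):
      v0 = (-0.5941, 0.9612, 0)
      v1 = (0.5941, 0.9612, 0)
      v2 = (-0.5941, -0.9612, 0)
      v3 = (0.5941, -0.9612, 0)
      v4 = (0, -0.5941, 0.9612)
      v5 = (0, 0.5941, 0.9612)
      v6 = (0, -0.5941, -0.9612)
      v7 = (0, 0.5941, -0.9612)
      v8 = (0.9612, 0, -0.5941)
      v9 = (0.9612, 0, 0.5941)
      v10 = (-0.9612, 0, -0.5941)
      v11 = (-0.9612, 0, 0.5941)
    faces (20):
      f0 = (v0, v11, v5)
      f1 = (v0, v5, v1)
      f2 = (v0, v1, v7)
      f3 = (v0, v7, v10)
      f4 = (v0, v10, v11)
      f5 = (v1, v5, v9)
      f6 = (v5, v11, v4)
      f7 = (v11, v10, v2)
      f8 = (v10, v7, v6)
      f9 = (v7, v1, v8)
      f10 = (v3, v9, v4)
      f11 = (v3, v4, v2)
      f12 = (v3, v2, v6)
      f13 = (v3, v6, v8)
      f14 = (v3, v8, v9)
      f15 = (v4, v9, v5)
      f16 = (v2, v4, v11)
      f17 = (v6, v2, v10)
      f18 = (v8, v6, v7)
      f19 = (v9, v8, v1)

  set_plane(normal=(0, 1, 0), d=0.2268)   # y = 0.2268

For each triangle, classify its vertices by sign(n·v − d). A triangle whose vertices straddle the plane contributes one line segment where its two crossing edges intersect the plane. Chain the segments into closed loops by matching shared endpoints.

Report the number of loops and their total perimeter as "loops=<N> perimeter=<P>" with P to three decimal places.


Straddling triangles (10 of 20):
  (v0,v11,v5) [+-+] → (-0.874581, 0.2268, 0.453919)–(-0.594258, 0.2268, 0.734242)  len=0.3964
  (v0,v7,v10) [++-] → (-0.594258, 0.2268, -0.734242)–(-0.874581, 0.2268, -0.453919)  len=0.3964
  (v0,v10,v11) [+--] → (-0.874581, 0.2268, -0.453919)–(-0.874581, 0.2268, 0.453919)  len=0.9078
  (v1,v5,v9) [++-] → (0.594258, 0.2268, 0.734242)–(0.874581, 0.2268, 0.453919)  len=0.3964
  (v5,v11,v4) [+--] → (-0.594258, 0.2268, 0.734242)–(0, 0.2268, 0.9612)  len=0.6361
  (v10,v7,v6) [-+-] → (-0.594258, 0.2268, -0.734242)–(0, 0.2268, -0.9612)  len=0.6361
  (v7,v1,v8) [++-] → (0.874581, 0.2268, -0.453919)–(0.594258, 0.2268, -0.734242)  len=0.3964
  (v4,v9,v5) [--+] → (0.594258, 0.2268, 0.734242)–(0, 0.2268, 0.9612)  len=0.6361
  (v8,v6,v7) [--+] → (0, 0.2268, -0.9612)–(0.594258, 0.2268, -0.734242)  len=0.6361
  (v9,v8,v1) [--+] → (0.874581, 0.2268, -0.453919)–(0.874581, 0.2268, 0.453919)  len=0.9078

Chained into 1 loop(s):
  loop 1: 10 segments, perimeter = 5.9459
Total perimeter = 5.946

loops=1 perimeter=5.946


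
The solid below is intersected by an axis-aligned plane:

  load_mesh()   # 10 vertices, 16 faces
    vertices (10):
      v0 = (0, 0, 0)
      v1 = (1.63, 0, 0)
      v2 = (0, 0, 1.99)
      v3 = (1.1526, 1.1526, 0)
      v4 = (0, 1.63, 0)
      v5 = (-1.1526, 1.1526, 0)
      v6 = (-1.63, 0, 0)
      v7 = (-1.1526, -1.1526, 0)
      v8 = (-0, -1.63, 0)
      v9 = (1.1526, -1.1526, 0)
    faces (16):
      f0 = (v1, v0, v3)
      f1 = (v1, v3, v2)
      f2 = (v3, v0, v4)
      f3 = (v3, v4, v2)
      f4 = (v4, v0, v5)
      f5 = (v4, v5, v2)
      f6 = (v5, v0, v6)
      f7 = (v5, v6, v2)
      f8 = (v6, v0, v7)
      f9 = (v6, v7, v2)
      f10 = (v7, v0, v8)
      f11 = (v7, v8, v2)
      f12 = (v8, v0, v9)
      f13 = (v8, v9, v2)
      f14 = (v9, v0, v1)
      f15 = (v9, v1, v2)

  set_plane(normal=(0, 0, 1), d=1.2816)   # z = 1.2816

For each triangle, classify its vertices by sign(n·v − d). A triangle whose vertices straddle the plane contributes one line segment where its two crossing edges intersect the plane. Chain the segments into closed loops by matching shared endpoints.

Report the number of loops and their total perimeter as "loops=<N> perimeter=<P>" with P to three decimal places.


loops=1 perimeter=3.553

Straddling triangles (8 of 16):
  (v1,v3,v2) [--+] → (0.410302, 0.410302, 1.2816)–(0.580247, 0, 1.2816)  len=0.4441
  (v3,v4,v2) [--+] → (0, 0.580247, 1.2816)–(0.410302, 0.410302, 1.2816)  len=0.4441
  (v4,v5,v2) [--+] → (-0.410302, 0.410302, 1.2816)–(0, 0.580247, 1.2816)  len=0.4441
  (v5,v6,v2) [--+] → (-0.580247, 0, 1.2816)–(-0.410302, 0.410302, 1.2816)  len=0.4441
  (v6,v7,v2) [--+] → (-0.410302, -0.410302, 1.2816)–(-0.580247, 0, 1.2816)  len=0.4441
  (v7,v8,v2) [--+] → (0, -0.580247, 1.2816)–(-0.410302, -0.410302, 1.2816)  len=0.4441
  (v8,v9,v2) [--+] → (0.410302, -0.410302, 1.2816)–(0, -0.580247, 1.2816)  len=0.4441
  (v9,v1,v2) [--+] → (0.580247, 0, 1.2816)–(0.410302, -0.410302, 1.2816)  len=0.4441

Chained into 1 loop(s):
  loop 1: 8 segments, perimeter = 3.5528
Total perimeter = 3.553


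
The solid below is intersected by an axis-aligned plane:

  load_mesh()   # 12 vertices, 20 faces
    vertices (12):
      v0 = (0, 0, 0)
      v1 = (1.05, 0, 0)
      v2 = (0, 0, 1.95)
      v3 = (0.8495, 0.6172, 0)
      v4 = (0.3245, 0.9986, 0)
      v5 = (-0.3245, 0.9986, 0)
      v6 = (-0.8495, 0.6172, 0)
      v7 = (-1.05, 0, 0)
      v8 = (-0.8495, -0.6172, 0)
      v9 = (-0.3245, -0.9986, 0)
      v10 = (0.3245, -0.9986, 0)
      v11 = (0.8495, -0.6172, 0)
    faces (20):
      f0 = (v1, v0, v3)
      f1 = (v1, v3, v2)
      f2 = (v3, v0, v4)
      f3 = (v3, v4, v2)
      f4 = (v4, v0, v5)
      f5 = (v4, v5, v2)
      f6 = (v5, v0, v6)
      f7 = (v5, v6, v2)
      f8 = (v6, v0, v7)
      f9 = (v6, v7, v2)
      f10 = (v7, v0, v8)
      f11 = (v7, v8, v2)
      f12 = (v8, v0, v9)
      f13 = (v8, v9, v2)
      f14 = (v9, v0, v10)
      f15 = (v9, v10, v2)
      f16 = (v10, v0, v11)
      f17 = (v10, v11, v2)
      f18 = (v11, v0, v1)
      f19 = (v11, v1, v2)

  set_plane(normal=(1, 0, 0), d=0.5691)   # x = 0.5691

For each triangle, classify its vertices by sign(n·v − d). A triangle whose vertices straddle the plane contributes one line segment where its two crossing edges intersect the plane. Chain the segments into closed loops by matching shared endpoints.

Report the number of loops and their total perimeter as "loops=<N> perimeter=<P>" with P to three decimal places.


loops=1 perimeter=4.131

Straddling triangles (8 of 20):
  (v1,v0,v3) [+-+] → (0.5691, 0, 0)–(0.5691, 0.413477, 0)  len=0.4135
  (v1,v3,v2) [++-] → (0.5691, 0.413477, 0.643649)–(0.5691, 0, 0.8931)  len=0.4829
  (v3,v0,v4) [+--] → (0.5691, 0.413477, 0)–(0.5691, 0.820904, 0)  len=0.4074
  (v3,v4,v2) [+--] → (0.5691, 0.820904, 0)–(0.5691, 0.413477, 0.643649)  len=0.7618
  (v10,v0,v11) [--+] → (0.5691, -0.413477, 0)–(0.5691, -0.820904, 0)  len=0.4074
  (v10,v11,v2) [-+-] → (0.5691, -0.820904, 0)–(0.5691, -0.413477, 0.643649)  len=0.7618
  (v11,v0,v1) [+-+] → (0.5691, -0.413477, 0)–(0.5691, 0, 0)  len=0.4135
  (v11,v1,v2) [++-] → (0.5691, 0, 0.8931)–(0.5691, -0.413477, 0.643649)  len=0.4829

Chained into 1 loop(s):
  loop 1: 8 segments, perimeter = 4.1311
Total perimeter = 4.131


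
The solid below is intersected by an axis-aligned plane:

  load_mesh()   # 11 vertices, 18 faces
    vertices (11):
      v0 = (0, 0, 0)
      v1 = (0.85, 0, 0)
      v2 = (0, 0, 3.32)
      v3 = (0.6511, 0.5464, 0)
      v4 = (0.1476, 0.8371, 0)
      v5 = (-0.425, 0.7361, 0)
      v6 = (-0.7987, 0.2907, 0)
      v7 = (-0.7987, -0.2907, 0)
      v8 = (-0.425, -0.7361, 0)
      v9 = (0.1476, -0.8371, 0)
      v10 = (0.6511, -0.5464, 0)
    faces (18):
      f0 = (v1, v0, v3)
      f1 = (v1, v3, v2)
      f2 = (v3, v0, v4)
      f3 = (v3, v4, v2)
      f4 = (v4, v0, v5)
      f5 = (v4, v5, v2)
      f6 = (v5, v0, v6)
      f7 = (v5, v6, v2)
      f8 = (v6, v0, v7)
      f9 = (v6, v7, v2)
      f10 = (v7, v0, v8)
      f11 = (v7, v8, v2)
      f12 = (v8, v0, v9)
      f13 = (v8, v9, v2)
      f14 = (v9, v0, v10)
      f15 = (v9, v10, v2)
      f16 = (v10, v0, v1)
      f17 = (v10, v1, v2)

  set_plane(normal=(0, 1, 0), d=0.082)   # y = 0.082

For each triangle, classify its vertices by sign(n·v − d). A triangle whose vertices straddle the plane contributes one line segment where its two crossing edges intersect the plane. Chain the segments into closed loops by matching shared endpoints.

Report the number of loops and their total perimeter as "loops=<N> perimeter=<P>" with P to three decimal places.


Straddling triangles (10 of 18):
  (v1,v0,v3) [--+] → (0.0977127, 0.082, 0)–(0.82015, 0.082, 0)  len=0.7224
  (v1,v3,v2) [-+-] → (0.82015, 0.082, 0)–(0.0977127, 0.082, 2.82176)  len=2.9128
  (v3,v0,v4) [+-+] → (0.0977127, 0.082, 0)–(0.0144585, 0.082, 0)  len=0.0833
  (v3,v4,v2) [++-] → (0.0144585, 0.082, 2.99478)–(0.0977127, 0.082, 2.82176)  len=0.1920
  (v4,v0,v5) [+-+] → (0.0144585, 0.082, 0)–(-0.0473441, 0.082, 0)  len=0.0618
  (v4,v5,v2) [++-] → (-0.0473441, 0.082, 2.95016)–(0.0144585, 0.082, 2.99478)  len=0.0762
  (v5,v0,v6) [+-+] → (-0.0473441, 0.082, 0)–(-0.225295, 0.082, 0)  len=0.1780
  (v5,v6,v2) [++-] → (-0.225295, 0.082, 2.3835)–(-0.0473441, 0.082, 2.95016)  len=0.5939
  (v6,v0,v7) [+--] → (-0.225295, 0.082, 0)–(-0.7987, 0.082, 0)  len=0.5734
  (v6,v7,v2) [+--] → (-0.7987, 0.082, 0)–(-0.225295, 0.082, 2.3835)  len=2.4515

Chained into 1 loop(s):
  loop 1: 10 segments, perimeter = 7.8453
Total perimeter = 7.845

loops=1 perimeter=7.845


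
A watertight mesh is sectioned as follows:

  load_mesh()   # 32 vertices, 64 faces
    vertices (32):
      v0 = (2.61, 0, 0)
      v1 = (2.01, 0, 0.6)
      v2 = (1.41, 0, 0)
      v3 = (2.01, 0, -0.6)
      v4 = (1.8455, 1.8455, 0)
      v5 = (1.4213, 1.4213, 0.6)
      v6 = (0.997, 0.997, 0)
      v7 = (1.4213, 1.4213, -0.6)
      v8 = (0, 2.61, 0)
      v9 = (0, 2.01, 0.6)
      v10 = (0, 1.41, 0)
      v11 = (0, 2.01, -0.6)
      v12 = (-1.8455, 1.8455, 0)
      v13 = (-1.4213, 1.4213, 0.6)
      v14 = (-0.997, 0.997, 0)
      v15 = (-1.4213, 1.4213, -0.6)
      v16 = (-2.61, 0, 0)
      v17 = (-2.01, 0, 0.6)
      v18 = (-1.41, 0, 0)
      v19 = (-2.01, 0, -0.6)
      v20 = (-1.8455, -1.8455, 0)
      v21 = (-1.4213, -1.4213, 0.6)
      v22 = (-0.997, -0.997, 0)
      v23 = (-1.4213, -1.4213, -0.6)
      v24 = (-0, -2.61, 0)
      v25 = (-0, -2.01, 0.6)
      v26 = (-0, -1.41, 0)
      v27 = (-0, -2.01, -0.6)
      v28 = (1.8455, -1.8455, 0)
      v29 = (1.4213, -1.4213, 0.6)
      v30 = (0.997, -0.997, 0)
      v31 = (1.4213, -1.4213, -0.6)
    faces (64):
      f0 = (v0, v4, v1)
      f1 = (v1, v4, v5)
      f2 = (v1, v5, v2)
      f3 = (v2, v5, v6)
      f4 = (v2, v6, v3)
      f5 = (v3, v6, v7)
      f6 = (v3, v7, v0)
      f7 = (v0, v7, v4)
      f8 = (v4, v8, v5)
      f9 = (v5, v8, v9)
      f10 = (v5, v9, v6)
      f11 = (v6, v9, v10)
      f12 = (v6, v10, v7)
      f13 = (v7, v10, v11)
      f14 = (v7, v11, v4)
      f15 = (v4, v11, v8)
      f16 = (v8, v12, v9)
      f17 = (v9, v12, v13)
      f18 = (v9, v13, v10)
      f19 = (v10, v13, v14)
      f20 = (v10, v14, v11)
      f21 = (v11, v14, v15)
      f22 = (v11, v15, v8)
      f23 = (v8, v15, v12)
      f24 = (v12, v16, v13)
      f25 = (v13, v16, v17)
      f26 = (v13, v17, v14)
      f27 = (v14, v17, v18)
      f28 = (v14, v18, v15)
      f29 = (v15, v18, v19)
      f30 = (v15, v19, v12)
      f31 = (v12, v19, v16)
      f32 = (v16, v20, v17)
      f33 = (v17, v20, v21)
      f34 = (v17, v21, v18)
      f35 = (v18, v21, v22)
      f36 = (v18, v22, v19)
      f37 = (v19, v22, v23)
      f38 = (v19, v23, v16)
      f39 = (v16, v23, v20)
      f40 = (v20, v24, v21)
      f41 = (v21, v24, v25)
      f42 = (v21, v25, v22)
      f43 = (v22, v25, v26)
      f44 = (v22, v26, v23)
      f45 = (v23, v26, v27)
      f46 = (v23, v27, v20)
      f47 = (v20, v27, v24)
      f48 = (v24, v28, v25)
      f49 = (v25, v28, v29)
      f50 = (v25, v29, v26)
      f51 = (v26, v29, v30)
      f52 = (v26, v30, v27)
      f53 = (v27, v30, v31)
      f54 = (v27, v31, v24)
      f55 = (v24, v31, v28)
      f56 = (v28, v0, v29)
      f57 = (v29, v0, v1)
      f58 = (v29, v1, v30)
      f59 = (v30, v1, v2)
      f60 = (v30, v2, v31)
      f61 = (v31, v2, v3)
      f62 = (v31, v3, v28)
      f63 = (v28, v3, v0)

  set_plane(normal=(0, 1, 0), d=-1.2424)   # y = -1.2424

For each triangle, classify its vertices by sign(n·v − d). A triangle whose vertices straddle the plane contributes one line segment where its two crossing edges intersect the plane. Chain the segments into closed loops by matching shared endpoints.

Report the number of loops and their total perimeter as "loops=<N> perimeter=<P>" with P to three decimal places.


Straddling triangles (20 of 64):
  (v16,v20,v17) [+-+] → (-2.09533, -1.2424, 0)–(-1.89926, -1.2424, 0.196077)  len=0.2773
  (v17,v20,v21) [+--] → (-1.89926, -1.2424, 0.196077)–(-1.4954, -1.2424, 0.6)  len=0.5712
  (v17,v21,v18) [+-+] → (-1.4954, -1.2424, 0.6)–(-1.41988, -1.2424, 0.524478)  len=0.1068
  (v18,v21,v22) [+-+] → (-1.41988, -1.2424, 0.524478)–(-1.2424, -1.2424, 0.347019)  len=0.2510
  (v19,v22,v23) [++-] → (-1.2424, -1.2424, -0.347019)–(-1.4954, -1.2424, -0.6)  len=0.3578
  (v19,v23,v16) [+-+] → (-1.4954, -1.2424, -0.6)–(-1.57092, -1.2424, -0.524478)  len=0.1068
  (v16,v23,v20) [+--] → (-1.57092, -1.2424, -0.524478)–(-2.09533, -1.2424, 0)  len=0.7417
  (v21,v25,v22) [--+] → (-0.755476, -1.2424, 0.14535)–(-1.2424, -1.2424, 0.347019)  len=0.5270
  (v22,v25,v26) [+--] → (-0.755476, -1.2424, 0.14535)–(-0.404594, -1.2424, 0)  len=0.3798
  (v22,v26,v23) [+--] → (-0.404594, -1.2424, 0)–(-1.2424, -1.2424, -0.347019)  len=0.9068
  (v26,v29,v30) [--+] → (1.2424, -1.2424, 0.347019)–(0.404594, -1.2424, 0)  len=0.9068
  (v26,v30,v27) [-+-] → (0.404594, -1.2424, 0)–(0.755476, -1.2424, -0.14535)  len=0.3798
  (v27,v30,v31) [-+-] → (0.755476, -1.2424, -0.14535)–(1.2424, -1.2424, -0.347019)  len=0.5270
  (v28,v0,v29) [-+-] → (2.09533, -1.2424, 0)–(1.57092, -1.2424, 0.524478)  len=0.7417
  (v29,v0,v1) [-++] → (1.57092, -1.2424, 0.524478)–(1.4954, -1.2424, 0.6)  len=0.1068
  (v29,v1,v30) [-++] → (1.4954, -1.2424, 0.6)–(1.2424, -1.2424, 0.347019)  len=0.3578
  (v30,v2,v31) [++-] → (1.41988, -1.2424, -0.524478)–(1.2424, -1.2424, -0.347019)  len=0.2510
  (v31,v2,v3) [-++] → (1.41988, -1.2424, -0.524478)–(1.4954, -1.2424, -0.6)  len=0.1068
  (v31,v3,v28) [-+-] → (1.4954, -1.2424, -0.6)–(1.89926, -1.2424, -0.196077)  len=0.5712
  (v28,v3,v0) [-++] → (1.89926, -1.2424, -0.196077)–(2.09533, -1.2424, 0)  len=0.2773

Chained into 2 loop(s):
  loop 1: 10 segments, perimeter = 4.2262
  loop 2: 10 segments, perimeter = 4.2262
Total perimeter = 8.452

loops=2 perimeter=8.452


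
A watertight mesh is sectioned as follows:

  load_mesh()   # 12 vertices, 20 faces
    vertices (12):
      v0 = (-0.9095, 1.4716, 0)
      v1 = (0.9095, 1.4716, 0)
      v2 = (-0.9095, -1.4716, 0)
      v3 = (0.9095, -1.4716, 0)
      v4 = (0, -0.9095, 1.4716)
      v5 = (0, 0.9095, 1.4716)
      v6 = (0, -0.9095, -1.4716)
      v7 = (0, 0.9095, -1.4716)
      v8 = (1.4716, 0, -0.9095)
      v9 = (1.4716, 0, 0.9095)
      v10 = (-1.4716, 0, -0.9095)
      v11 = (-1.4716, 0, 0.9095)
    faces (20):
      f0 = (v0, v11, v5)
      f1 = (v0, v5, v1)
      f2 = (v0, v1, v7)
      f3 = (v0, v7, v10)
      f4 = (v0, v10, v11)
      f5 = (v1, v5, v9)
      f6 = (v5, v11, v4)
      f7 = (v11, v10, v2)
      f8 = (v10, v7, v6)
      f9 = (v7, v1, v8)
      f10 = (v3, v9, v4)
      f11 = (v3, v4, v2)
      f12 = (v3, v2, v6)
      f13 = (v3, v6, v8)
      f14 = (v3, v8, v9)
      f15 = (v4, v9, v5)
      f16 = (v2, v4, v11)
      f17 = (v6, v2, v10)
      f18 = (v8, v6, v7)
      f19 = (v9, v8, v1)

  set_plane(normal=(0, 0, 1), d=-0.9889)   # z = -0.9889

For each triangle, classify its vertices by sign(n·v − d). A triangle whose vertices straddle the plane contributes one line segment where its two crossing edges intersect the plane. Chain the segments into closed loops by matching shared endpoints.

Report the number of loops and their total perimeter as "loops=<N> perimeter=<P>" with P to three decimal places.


loops=1 perimeter=7.168

Straddling triangles (8 of 20):
  (v0,v1,v7) [++-] → (0.298325, 1.09387, -0.9889)–(-0.298325, 1.09387, -0.9889)  len=0.5967
  (v0,v7,v10) [+-+] → (-0.298325, 1.09387, -0.9889)–(-1.26373, 0.128472, -0.9889)  len=1.3653
  (v10,v7,v6) [+--] → (-1.26373, 0.128472, -0.9889)–(-1.26373, -0.128472, -0.9889)  len=0.2569
  (v7,v1,v8) [-++] → (0.298325, 1.09387, -0.9889)–(1.26373, 0.128472, -0.9889)  len=1.3653
  (v3,v2,v6) [++-] → (-0.298325, -1.09387, -0.9889)–(0.298325, -1.09387, -0.9889)  len=0.5967
  (v3,v6,v8) [+-+] → (0.298325, -1.09387, -0.9889)–(1.26373, -0.128472, -0.9889)  len=1.3653
  (v6,v2,v10) [-++] → (-0.298325, -1.09387, -0.9889)–(-1.26373, -0.128472, -0.9889)  len=1.3653
  (v8,v6,v7) [+--] → (1.26373, -0.128472, -0.9889)–(1.26373, 0.128472, -0.9889)  len=0.2569

Chained into 1 loop(s):
  loop 1: 8 segments, perimeter = 7.1683
Total perimeter = 7.168


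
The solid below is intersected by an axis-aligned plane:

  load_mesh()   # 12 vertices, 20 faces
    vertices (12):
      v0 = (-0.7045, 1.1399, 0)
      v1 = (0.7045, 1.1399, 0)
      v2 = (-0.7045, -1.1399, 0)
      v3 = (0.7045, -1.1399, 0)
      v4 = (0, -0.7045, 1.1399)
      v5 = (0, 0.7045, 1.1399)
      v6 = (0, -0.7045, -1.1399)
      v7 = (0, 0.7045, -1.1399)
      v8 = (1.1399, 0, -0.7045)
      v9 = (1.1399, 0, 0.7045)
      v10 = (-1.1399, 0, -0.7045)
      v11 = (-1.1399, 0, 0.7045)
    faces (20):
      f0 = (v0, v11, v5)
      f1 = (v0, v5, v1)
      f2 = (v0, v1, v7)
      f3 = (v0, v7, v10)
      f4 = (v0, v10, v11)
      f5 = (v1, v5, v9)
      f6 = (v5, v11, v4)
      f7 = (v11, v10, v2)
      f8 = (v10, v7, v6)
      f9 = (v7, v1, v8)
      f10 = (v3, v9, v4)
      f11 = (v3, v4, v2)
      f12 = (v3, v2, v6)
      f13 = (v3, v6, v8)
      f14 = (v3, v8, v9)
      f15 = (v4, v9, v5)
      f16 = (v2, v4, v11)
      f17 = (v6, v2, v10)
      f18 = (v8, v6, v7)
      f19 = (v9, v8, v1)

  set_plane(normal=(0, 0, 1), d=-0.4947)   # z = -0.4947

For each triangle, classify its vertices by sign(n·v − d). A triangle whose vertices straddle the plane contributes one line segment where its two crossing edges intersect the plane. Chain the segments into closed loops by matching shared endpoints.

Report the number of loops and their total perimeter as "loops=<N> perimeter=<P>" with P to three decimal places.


Straddling triangles (10 of 20):
  (v0,v1,v7) [++-] → (0.398757, 0.950943, -0.4947)–(-0.398757, 0.950943, -0.4947)  len=0.7975
  (v0,v7,v10) [+--] → (-0.398757, 0.950943, -0.4947)–(-1.01024, 0.339462, -0.4947)  len=0.8648
  (v0,v10,v11) [+-+] → (-1.01024, 0.339462, -0.4947)–(-1.1399, 0, -0.4947)  len=0.3634
  (v11,v10,v2) [+-+] → (-1.1399, 0, -0.4947)–(-1.01024, -0.339462, -0.4947)  len=0.3634
  (v7,v1,v8) [-+-] → (0.398757, 0.950943, -0.4947)–(1.01024, 0.339462, -0.4947)  len=0.8648
  (v3,v2,v6) [++-] → (-0.398757, -0.950943, -0.4947)–(0.398757, -0.950943, -0.4947)  len=0.7975
  (v3,v6,v8) [+--] → (0.398757, -0.950943, -0.4947)–(1.01024, -0.339462, -0.4947)  len=0.8648
  (v3,v8,v9) [+-+] → (1.01024, -0.339462, -0.4947)–(1.1399, 0, -0.4947)  len=0.3634
  (v6,v2,v10) [-+-] → (-0.398757, -0.950943, -0.4947)–(-1.01024, -0.339462, -0.4947)  len=0.8648
  (v9,v8,v1) [+-+] → (1.1399, 0, -0.4947)–(1.01024, 0.339462, -0.4947)  len=0.3634

Chained into 1 loop(s):
  loop 1: 10 segments, perimeter = 6.5076
Total perimeter = 6.508

loops=1 perimeter=6.508


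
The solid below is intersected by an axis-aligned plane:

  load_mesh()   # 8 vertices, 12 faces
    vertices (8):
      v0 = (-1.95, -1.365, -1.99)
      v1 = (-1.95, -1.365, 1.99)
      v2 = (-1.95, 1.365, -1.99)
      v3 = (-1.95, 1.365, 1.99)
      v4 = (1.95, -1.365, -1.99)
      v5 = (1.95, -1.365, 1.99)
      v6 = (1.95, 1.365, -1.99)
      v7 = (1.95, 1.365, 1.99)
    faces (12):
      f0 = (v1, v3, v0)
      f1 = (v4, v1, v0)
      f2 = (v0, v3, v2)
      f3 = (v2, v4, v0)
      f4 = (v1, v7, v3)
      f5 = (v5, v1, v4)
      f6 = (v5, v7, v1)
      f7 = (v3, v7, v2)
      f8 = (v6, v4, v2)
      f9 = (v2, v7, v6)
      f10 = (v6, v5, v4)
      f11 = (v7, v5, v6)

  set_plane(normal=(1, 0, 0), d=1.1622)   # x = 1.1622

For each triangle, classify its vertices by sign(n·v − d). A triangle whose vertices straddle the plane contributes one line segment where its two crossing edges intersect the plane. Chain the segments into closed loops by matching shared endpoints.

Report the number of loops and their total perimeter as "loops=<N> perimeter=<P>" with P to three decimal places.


loops=1 perimeter=13.420

Straddling triangles (8 of 12):
  (v4,v1,v0) [+--] → (1.1622, -1.365, -1.18604)–(1.1622, -1.365, -1.99)  len=0.8040
  (v2,v4,v0) [-+-] → (1.1622, -0.81354, -1.99)–(1.1622, -1.365, -1.99)  len=0.5515
  (v1,v7,v3) [-+-] → (1.1622, 0.81354, 1.99)–(1.1622, 1.365, 1.99)  len=0.5515
  (v5,v1,v4) [+-+] → (1.1622, -1.365, 1.99)–(1.1622, -1.365, -1.18604)  len=3.1760
  (v5,v7,v1) [++-] → (1.1622, 0.81354, 1.99)–(1.1622, -1.365, 1.99)  len=2.1785
  (v3,v7,v2) [-+-] → (1.1622, 1.365, 1.99)–(1.1622, 1.365, 1.18604)  len=0.8040
  (v6,v4,v2) [++-] → (1.1622, -0.81354, -1.99)–(1.1622, 1.365, -1.99)  len=2.1785
  (v2,v7,v6) [-++] → (1.1622, 1.365, 1.18604)–(1.1622, 1.365, -1.99)  len=3.1760

Chained into 1 loop(s):
  loop 1: 8 segments, perimeter = 13.4200
Total perimeter = 13.420


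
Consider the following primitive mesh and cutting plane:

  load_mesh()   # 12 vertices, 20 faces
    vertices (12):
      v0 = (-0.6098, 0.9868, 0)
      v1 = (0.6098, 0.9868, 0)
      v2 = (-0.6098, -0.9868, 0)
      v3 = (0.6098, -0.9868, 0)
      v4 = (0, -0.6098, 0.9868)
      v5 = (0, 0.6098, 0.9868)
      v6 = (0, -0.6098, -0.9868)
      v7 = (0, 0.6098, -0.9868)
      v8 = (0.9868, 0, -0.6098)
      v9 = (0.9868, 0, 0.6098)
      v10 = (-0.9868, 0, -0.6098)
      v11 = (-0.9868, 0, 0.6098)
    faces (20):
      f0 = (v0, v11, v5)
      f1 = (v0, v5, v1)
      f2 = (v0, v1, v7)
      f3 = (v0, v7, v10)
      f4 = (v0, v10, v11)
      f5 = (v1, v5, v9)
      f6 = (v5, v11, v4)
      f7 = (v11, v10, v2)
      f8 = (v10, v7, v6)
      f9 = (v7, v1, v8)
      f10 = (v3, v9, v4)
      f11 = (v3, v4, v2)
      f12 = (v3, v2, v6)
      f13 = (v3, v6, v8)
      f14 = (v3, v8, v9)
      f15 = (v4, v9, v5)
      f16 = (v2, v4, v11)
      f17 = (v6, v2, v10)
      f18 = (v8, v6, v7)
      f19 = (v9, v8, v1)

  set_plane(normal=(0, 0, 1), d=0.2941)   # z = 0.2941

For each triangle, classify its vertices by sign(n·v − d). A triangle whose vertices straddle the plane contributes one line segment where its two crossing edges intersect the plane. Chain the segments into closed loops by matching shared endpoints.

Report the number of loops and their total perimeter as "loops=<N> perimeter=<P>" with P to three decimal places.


loops=1 perimeter=5.956

Straddling triangles (10 of 20):
  (v0,v11,v5) [-++] → (-0.791623, 0.510877, 0.2941)–(-0.428059, 0.874441, 0.2941)  len=0.5142
  (v0,v5,v1) [-+-] → (-0.428059, 0.874441, 0.2941)–(0.428059, 0.874441, 0.2941)  len=0.8561
  (v0,v10,v11) [--+] → (-0.9868, 0, 0.2941)–(-0.791623, 0.510877, 0.2941)  len=0.5469
  (v1,v5,v9) [-++] → (0.428059, 0.874441, 0.2941)–(0.791623, 0.510877, 0.2941)  len=0.5142
  (v11,v10,v2) [+--] → (-0.9868, 0, 0.2941)–(-0.791623, -0.510877, 0.2941)  len=0.5469
  (v3,v9,v4) [-++] → (0.791623, -0.510877, 0.2941)–(0.428059, -0.874441, 0.2941)  len=0.5142
  (v3,v4,v2) [-+-] → (0.428059, -0.874441, 0.2941)–(-0.428059, -0.874441, 0.2941)  len=0.8561
  (v3,v8,v9) [--+] → (0.9868, 0, 0.2941)–(0.791623, -0.510877, 0.2941)  len=0.5469
  (v2,v4,v11) [-++] → (-0.428059, -0.874441, 0.2941)–(-0.791623, -0.510877, 0.2941)  len=0.5142
  (v9,v8,v1) [+--] → (0.9868, 0, 0.2941)–(0.791623, 0.510877, 0.2941)  len=0.5469

Chained into 1 loop(s):
  loop 1: 10 segments, perimeter = 5.9564
Total perimeter = 5.956


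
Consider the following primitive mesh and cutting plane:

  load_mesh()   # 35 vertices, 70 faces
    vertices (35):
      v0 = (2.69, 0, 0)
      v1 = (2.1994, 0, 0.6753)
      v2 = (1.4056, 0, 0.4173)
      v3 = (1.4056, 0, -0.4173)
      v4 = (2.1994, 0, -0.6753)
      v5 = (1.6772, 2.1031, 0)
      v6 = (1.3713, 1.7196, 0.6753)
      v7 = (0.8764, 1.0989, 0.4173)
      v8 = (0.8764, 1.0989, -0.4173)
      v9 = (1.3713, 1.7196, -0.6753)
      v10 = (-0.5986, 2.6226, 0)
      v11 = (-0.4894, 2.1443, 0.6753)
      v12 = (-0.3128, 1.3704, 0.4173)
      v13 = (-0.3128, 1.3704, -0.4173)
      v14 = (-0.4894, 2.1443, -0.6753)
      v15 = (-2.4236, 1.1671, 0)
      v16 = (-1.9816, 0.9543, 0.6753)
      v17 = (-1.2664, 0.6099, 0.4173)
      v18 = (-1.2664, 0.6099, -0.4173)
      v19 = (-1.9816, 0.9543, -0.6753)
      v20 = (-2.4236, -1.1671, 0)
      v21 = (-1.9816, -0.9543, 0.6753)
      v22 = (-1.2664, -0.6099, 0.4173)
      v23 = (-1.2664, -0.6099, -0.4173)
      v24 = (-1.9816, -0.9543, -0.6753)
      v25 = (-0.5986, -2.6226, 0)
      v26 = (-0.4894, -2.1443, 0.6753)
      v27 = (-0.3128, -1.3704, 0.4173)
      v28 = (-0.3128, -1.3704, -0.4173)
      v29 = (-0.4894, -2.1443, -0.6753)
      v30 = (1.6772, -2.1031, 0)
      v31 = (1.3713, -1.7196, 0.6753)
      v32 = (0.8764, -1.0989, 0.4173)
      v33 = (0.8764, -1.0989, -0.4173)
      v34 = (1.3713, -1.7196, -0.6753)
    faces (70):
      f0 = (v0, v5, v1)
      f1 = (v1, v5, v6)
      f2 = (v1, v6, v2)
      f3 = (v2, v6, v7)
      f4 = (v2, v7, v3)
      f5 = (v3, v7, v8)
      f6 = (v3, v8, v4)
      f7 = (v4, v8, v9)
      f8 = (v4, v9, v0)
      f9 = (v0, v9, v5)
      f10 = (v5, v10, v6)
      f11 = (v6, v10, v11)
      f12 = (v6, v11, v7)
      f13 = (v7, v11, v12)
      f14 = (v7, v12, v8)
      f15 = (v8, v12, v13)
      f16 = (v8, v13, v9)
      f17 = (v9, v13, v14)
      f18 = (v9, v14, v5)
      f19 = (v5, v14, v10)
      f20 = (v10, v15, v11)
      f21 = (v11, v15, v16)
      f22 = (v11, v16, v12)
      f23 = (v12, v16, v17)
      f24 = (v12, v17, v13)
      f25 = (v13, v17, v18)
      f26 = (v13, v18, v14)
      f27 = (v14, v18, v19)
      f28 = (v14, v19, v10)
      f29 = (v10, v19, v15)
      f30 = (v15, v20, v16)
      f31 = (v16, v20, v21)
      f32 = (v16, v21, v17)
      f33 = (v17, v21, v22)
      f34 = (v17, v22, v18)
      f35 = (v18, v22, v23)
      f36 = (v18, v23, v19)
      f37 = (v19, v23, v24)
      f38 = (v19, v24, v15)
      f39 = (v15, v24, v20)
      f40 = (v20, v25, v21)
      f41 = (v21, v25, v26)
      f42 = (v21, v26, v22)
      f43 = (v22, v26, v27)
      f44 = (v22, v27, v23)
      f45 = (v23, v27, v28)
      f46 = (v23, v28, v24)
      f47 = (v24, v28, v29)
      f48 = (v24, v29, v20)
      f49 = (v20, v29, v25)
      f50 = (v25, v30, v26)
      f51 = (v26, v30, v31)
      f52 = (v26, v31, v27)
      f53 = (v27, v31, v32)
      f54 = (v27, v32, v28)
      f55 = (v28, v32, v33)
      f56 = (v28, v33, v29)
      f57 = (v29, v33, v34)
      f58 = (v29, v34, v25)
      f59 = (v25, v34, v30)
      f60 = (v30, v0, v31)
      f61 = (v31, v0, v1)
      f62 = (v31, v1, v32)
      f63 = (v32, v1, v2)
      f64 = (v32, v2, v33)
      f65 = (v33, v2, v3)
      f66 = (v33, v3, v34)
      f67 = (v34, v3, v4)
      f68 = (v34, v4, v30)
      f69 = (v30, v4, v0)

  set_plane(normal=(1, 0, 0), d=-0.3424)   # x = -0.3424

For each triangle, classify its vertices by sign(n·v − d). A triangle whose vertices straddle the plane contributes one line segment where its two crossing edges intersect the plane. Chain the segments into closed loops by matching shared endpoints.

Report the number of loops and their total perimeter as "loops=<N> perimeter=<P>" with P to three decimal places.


loops=2 perimeter=8.149

Straddling triangles (24 of 70):
  (v5,v10,v6) [+-+] → (-0.3424, 2.56412, 0)–(-0.3424, 2.50516, 0.0878277)  len=0.1058
  (v6,v10,v11) [+--] → (-0.3424, 2.50516, 0.0878277)–(-0.3424, 2.11075, 0.6753)  len=0.7076
  (v6,v11,v7) [+-+] → (-0.3424, 2.11075, 0.6753)–(-0.3424, 2.03178, 0.647532)  len=0.0837
  (v7,v11,v12) [+-+] → (-0.3424, 2.03178, 0.647532)–(-0.3424, 1.50011, 0.460543)  len=0.5636
  (v9,v13,v14) [++-] → (-0.3424, 1.50011, -0.460543)–(-0.3424, 2.11075, -0.6753)  len=0.6473
  (v9,v14,v5) [+-+] → (-0.3424, 2.11075, -0.6753)–(-0.3424, 2.1415, -0.629482)  len=0.0552
  (v5,v14,v10) [+--] → (-0.3424, 2.1415, -0.629482)–(-0.3424, 2.56412, 0)  len=0.7582
  (v11,v16,v12) [--+] → (-0.3424, 1.36302, 0.421876)–(-0.3424, 1.50011, 0.460543)  len=0.1424
  (v12,v16,v17) [+--] → (-0.3424, 1.36302, 0.421876)–(-0.3424, 1.34679, 0.4173)  len=0.0169
  (v12,v17,v13) [+-+] → (-0.3424, 1.34679, 0.4173)–(-0.3424, 1.34679, -0.391394)  len=0.8087
  (v13,v17,v18) [+--] → (-0.3424, 1.34679, -0.391394)–(-0.3424, 1.34679, -0.4173)  len=0.0259
  (v13,v18,v14) [+--] → (-0.3424, 1.34679, -0.4173)–(-0.3424, 1.50011, -0.460543)  len=0.1593
  (v22,v26,v27) [--+] → (-0.3424, -1.50011, 0.460543)–(-0.3424, -1.34679, 0.4173)  len=0.1593
  (v22,v27,v23) [-+-] → (-0.3424, -1.34679, 0.4173)–(-0.3424, -1.34679, 0.391394)  len=0.0259
  (v23,v27,v28) [-++] → (-0.3424, -1.34679, 0.391394)–(-0.3424, -1.34679, -0.4173)  len=0.8087
  (v23,v28,v24) [-+-] → (-0.3424, -1.34679, -0.4173)–(-0.3424, -1.36302, -0.421876)  len=0.0169
  (v24,v28,v29) [-+-] → (-0.3424, -1.36302, -0.421876)–(-0.3424, -1.50011, -0.460543)  len=0.1424
  (v25,v30,v26) [-+-] → (-0.3424, -2.56412, 0)–(-0.3424, -2.1415, 0.629482)  len=0.7582
  (v26,v30,v31) [-++] → (-0.3424, -2.1415, 0.629482)–(-0.3424, -2.11075, 0.6753)  len=0.0552
  (v26,v31,v27) [-++] → (-0.3424, -2.11075, 0.6753)–(-0.3424, -1.50011, 0.460543)  len=0.6473
  (v28,v33,v29) [++-] → (-0.3424, -2.03178, -0.647532)–(-0.3424, -1.50011, -0.460543)  len=0.5636
  (v29,v33,v34) [-++] → (-0.3424, -2.03178, -0.647532)–(-0.3424, -2.11075, -0.6753)  len=0.0837
  (v29,v34,v25) [-+-] → (-0.3424, -2.11075, -0.6753)–(-0.3424, -2.50516, -0.0878277)  len=0.7076
  (v25,v34,v30) [-++] → (-0.3424, -2.50516, -0.0878277)–(-0.3424, -2.56412, 0)  len=0.1058

Chained into 2 loop(s):
  loop 1: 12 segments, perimeter = 4.0745
  loop 2: 12 segments, perimeter = 4.0745
Total perimeter = 8.149
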